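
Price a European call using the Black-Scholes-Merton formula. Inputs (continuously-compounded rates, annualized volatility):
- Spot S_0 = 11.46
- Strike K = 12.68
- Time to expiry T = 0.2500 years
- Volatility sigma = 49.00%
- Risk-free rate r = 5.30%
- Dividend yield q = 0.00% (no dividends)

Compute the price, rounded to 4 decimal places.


d1 = (ln(S/K) + (r - q + 0.5*sigma^2) * T) / (sigma * sqrt(T)) = -0.23632954
d2 = d1 - sigma * sqrt(T) = -0.48132954
exp(-rT) = 0.98683739; exp(-qT) = 1.00000000
C = S_0 * exp(-qT) * N(d1) - K * exp(-rT) * N(d2)
N(d1) = 0.40658848; N(d2) = 0.31514115
C = 11.4600 * 1.00000000 * 0.40658848 - 12.6800 * 0.98683739 * 0.31514115 = 0.7161

Answer: Price = 0.7161


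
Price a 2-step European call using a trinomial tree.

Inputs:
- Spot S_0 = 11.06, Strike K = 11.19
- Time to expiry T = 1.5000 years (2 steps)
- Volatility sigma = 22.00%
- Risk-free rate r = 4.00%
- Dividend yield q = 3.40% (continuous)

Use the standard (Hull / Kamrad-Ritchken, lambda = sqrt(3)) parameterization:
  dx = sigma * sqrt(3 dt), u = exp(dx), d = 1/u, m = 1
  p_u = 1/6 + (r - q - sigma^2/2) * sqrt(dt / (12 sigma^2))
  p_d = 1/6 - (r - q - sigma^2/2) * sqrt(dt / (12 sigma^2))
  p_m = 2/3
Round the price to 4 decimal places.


Answer: Price = V(0,0) = 0.9737

Derivation:
dt = T/N = 0.750000; dx = sigma*sqrt(3*dt) = 0.330000
u = exp(dx) = 1.390968; d = 1/u = 0.718924
p_u = 0.145985, p_m = 0.666667, p_d = 0.187348
Discount per step: exp(-r*dt) = 0.970446
Stock lattice S(k, j) with j the centered position index:
  k=0: S(0,+0) = 11.0600
  k=1: S(1,-1) = 7.9513; S(1,+0) = 11.0600; S(1,+1) = 15.3841
  k=2: S(2,-2) = 5.7164; S(2,-1) = 7.9513; S(2,+0) = 11.0600; S(2,+1) = 15.3841; S(2,+2) = 21.3988
Terminal payoffs V(N, j) = max(S_T - K, 0):
  V(2,-2) = 0.000000; V(2,-1) = 0.000000; V(2,+0) = 0.000000; V(2,+1) = 4.194108; V(2,+2) = 10.208803
Backward induction: V(k, j) = exp(-r*dt) * [p_u * V(k+1, j+1) + p_m * V(k+1, j) + p_d * V(k+1, j-1)]
  V(1,-1) = exp(-r*dt) * [p_u*0.000000 + p_m*0.000000 + p_d*0.000000] = 0.000000
  V(1,+0) = exp(-r*dt) * [p_u*4.194108 + p_m*0.000000 + p_d*0.000000] = 0.594181
  V(1,+1) = exp(-r*dt) * [p_u*10.208803 + p_m*4.194108 + p_d*0.000000] = 4.159720
  V(0,+0) = exp(-r*dt) * [p_u*4.159720 + p_m*0.594181 + p_d*0.000000] = 0.973722


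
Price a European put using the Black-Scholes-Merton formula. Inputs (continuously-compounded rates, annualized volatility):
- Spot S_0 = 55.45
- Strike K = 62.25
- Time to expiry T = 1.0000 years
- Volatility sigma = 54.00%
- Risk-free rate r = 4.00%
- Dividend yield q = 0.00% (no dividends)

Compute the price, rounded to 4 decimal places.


d1 = (ln(S/K) + (r - q + 0.5*sigma^2) * T) / (sigma * sqrt(T)) = 0.12985774
d2 = d1 - sigma * sqrt(T) = -0.41014226
exp(-rT) = 0.96078944; exp(-qT) = 1.00000000
P = K * exp(-rT) * N(-d2) - S_0 * exp(-qT) * N(-d1)
N(-d1) = 0.44833949; N(-d2) = 0.65914920
P = 62.2500 * 0.96078944 * 0.65914920 - 55.4500 * 1.00000000 * 0.44833949 = 14.5627

Answer: Price = 14.5627


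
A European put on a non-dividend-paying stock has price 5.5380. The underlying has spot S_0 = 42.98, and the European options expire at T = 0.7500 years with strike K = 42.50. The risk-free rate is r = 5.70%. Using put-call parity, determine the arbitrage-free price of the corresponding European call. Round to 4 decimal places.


Answer: Call price = 7.7966

Derivation:
Put-call parity: C - P = S_0 * exp(-qT) - K * exp(-rT).
S_0 * exp(-qT) = 42.9800 * 1.00000000 = 42.98000000
K * exp(-rT) = 42.5000 * 0.95815090 = 40.72141316
C = P + S*exp(-qT) - K*exp(-rT)
C = 5.5380 + 42.98000000 - 40.72141316 = 7.7966


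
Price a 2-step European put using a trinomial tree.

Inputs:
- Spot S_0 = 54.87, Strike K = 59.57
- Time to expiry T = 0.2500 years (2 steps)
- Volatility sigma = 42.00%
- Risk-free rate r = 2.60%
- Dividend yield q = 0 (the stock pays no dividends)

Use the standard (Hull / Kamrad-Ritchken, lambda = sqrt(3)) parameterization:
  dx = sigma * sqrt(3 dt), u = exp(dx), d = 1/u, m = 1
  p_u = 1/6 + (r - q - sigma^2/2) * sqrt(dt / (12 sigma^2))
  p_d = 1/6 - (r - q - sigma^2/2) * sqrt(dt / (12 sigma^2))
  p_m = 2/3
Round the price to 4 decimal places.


dt = T/N = 0.125000; dx = sigma*sqrt(3*dt) = 0.257196
u = exp(dx) = 1.293299; d = 1/u = 0.773216
p_u = 0.151552, p_m = 0.666667, p_d = 0.181782
Discount per step: exp(-r*dt) = 0.996755
Stock lattice S(k, j) with j the centered position index:
  k=0: S(0,+0) = 54.8700
  k=1: S(1,-1) = 42.4264; S(1,+0) = 54.8700; S(1,+1) = 70.9633
  k=2: S(2,-2) = 32.8048; S(2,-1) = 42.4264; S(2,+0) = 54.8700; S(2,+1) = 70.9633; S(2,+2) = 91.7768
Terminal payoffs V(N, j) = max(K - S_T, 0):
  V(2,-2) = 26.765231; V(2,-1) = 17.143620; V(2,+0) = 4.700000; V(2,+1) = 0.000000; V(2,+2) = 0.000000
Backward induction: V(k, j) = exp(-r*dt) * [p_u * V(k+1, j+1) + p_m * V(k+1, j) + p_d * V(k+1, j-1)]
  V(1,-1) = exp(-r*dt) * [p_u*4.700000 + p_m*17.143620 + p_d*26.765231] = 16.951617
  V(1,+0) = exp(-r*dt) * [p_u*0.000000 + p_m*4.700000 + p_d*17.143620] = 6.229449
  V(1,+1) = exp(-r*dt) * [p_u*0.000000 + p_m*0.000000 + p_d*4.700000] = 0.851601
  V(0,+0) = exp(-r*dt) * [p_u*0.851601 + p_m*6.229449 + p_d*16.951617] = 7.339627

Answer: Price = V(0,0) = 7.3396


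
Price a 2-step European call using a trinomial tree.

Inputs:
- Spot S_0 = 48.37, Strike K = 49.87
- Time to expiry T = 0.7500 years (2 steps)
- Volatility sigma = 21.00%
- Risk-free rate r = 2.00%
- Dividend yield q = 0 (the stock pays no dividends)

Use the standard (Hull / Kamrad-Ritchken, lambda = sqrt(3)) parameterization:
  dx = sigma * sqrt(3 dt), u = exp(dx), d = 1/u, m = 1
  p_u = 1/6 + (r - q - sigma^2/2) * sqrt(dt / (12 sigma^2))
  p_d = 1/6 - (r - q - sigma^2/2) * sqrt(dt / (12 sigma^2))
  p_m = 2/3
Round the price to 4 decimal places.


dt = T/N = 0.375000; dx = sigma*sqrt(3*dt) = 0.222739
u = exp(dx) = 1.249494; d = 1/u = 0.800324
p_u = 0.164941, p_m = 0.666667, p_d = 0.168392
Discount per step: exp(-r*dt) = 0.992528
Stock lattice S(k, j) with j the centered position index:
  k=0: S(0,+0) = 48.3700
  k=1: S(1,-1) = 38.7117; S(1,+0) = 48.3700; S(1,+1) = 60.4380
  k=2: S(2,-2) = 30.9819; S(2,-1) = 38.7117; S(2,+0) = 48.3700; S(2,+1) = 60.4380; S(2,+2) = 75.5169
Terminal payoffs V(N, j) = max(S_T - K, 0):
  V(2,-2) = 0.000000; V(2,-1) = 0.000000; V(2,+0) = 0.000000; V(2,+1) = 10.568023; V(2,+2) = 25.646944
Backward induction: V(k, j) = exp(-r*dt) * [p_u * V(k+1, j+1) + p_m * V(k+1, j) + p_d * V(k+1, j-1)]
  V(1,-1) = exp(-r*dt) * [p_u*0.000000 + p_m*0.000000 + p_d*0.000000] = 0.000000
  V(1,+0) = exp(-r*dt) * [p_u*10.568023 + p_m*0.000000 + p_d*0.000000] = 1.730076
  V(1,+1) = exp(-r*dt) * [p_u*25.646944 + p_m*10.568023 + p_d*0.000000] = 11.191330
  V(0,+0) = exp(-r*dt) * [p_u*11.191330 + p_m*1.730076 + p_d*0.000000] = 2.976882

Answer: Price = V(0,0) = 2.9769


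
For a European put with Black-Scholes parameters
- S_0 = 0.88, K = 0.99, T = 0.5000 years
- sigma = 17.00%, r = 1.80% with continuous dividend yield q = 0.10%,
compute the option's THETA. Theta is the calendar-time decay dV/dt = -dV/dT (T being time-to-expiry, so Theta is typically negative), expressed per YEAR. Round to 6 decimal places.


d1 = -0.8490109304; d2 = -0.9692190832
phi(d1) = 0.2782185527; exp(-qT) = 0.9995001250; exp(-rT) = 0.9910403788
Theta = -S*exp(-qT)*phi(d1)*sigma/(2*sqrt(T)) + r*K*exp(-rT)*N(-d2) - q*S*exp(-qT)*N(-d1)
N(-d1) = 0.8020623949; N(-d2) = 0.8337820542; sqrt(T) = 0.7071067812
Term 1 = -0.8800 * 0.9995001250 * 0.2782185527 * 0.1700 / (2 * 0.7071067812) = -0.0294161300
Term 2 = 0.0180 * 0.9900 * 0.9910403788 * 0.8337820542 = 0.0147248742
Term 3 = -0.0010 * 0.8800 * 0.9995001250 * 0.8020623949 = -0.0007054621
Theta = -0.0294161300 + (0.0147248742) + (-0.0007054621) = -0.015397

Answer: Theta = -0.015397


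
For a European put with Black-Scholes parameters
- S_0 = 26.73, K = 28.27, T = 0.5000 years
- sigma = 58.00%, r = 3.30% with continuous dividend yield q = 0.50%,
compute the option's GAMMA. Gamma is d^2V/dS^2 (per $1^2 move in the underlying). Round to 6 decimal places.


Answer: Gamma = 0.036110

Derivation:
d1 = 0.1026166977; d2 = -0.3075052353
phi(d1) = 0.3968473320; exp(-qT) = 0.9975031224; exp(-rT) = 0.9836353794
Gamma = exp(-qT) * phi(d1) / (S * sigma * sqrt(T)) = 0.9975031224 * 0.3968473320 / (26.7300 * 0.5800 * 0.7071067812) = 0.036110


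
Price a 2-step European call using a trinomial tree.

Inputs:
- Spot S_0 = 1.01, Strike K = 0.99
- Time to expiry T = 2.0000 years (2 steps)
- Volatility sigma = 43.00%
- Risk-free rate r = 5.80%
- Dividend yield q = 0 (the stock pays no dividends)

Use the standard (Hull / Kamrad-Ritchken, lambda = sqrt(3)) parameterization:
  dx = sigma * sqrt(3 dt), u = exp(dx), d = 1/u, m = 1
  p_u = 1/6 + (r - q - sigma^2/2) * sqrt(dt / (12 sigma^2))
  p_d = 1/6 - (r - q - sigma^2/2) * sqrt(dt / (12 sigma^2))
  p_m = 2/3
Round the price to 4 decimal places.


dt = T/N = 1.000000; dx = sigma*sqrt(3*dt) = 0.744782
u = exp(dx) = 2.105982; d = 1/u = 0.474838
p_u = 0.143539, p_m = 0.666667, p_d = 0.189794
Discount per step: exp(-r*dt) = 0.943650
Stock lattice S(k, j) with j the centered position index:
  k=0: S(0,+0) = 1.0100
  k=1: S(1,-1) = 0.4796; S(1,+0) = 1.0100; S(1,+1) = 2.1270
  k=2: S(2,-2) = 0.2277; S(2,-1) = 0.4796; S(2,+0) = 1.0100; S(2,+1) = 2.1270; S(2,+2) = 4.4795
Terminal payoffs V(N, j) = max(S_T - K, 0):
  V(2,-2) = 0.000000; V(2,-1) = 0.000000; V(2,+0) = 0.020000; V(2,+1) = 1.137042; V(2,+2) = 3.489512
Backward induction: V(k, j) = exp(-r*dt) * [p_u * V(k+1, j+1) + p_m * V(k+1, j) + p_d * V(k+1, j-1)]
  V(1,-1) = exp(-r*dt) * [p_u*0.020000 + p_m*0.000000 + p_d*0.000000] = 0.002709
  V(1,+0) = exp(-r*dt) * [p_u*1.137042 + p_m*0.020000 + p_d*0.000000] = 0.166595
  V(1,+1) = exp(-r*dt) * [p_u*3.489512 + p_m*1.137042 + p_d*0.020000] = 1.191552
  V(0,+0) = exp(-r*dt) * [p_u*1.191552 + p_m*0.166595 + p_d*0.002709] = 0.266687

Answer: Price = V(0,0) = 0.2667


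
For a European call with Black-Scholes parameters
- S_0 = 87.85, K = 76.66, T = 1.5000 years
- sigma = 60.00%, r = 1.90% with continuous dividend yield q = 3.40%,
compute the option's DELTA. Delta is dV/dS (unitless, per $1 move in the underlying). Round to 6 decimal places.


Answer: Delta = 0.664474

Derivation:
d1 = 0.5222186319; d2 = -0.2126282910
phi(d1) = 0.3480898361; exp(-qT) = 0.9502786705; exp(-rT) = 0.9719022941
N(d1) = 0.6992409426
Delta = exp(-qT) * N(d1) = 0.9502786705 * 0.6992409426 = 0.664474


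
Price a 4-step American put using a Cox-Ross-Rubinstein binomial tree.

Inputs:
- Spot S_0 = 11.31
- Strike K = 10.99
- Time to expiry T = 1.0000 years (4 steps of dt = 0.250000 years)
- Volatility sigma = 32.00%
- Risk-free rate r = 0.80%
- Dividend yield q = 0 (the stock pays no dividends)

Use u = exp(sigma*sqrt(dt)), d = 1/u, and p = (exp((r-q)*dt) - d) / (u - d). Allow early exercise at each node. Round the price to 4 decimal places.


dt = T/N = 0.250000
u = exp(sigma*sqrt(dt)) = 1.173511; d = 1/u = 0.852144
p = (exp((r-q)*dt) - d) / (u - d) = 0.466315
Discount per step: exp(-r*dt) = 0.998002
Stock lattice S(k, i) with i counting down-moves:
  k=0: S(0,0) = 11.3100
  k=1: S(1,0) = 13.2724; S(1,1) = 9.6377
  k=2: S(2,0) = 15.5753; S(2,1) = 11.3100; S(2,2) = 8.2127
  k=3: S(3,0) = 18.2778; S(3,1) = 13.2724; S(3,2) = 9.6377; S(3,3) = 6.9984
  k=4: S(4,0) = 21.4492; S(4,1) = 15.5753; S(4,2) = 11.3100; S(4,3) = 8.2127; S(4,4) = 5.9637
Terminal payoffs V(N, i) = max(K - S_T, 0):
  V(4,0) = 0.000000; V(4,1) = 0.000000; V(4,2) = 0.000000; V(4,3) = 2.777254; V(4,4) = 5.026323
Backward induction: V(k, i) = exp(-r*dt) * [p * V(k+1, i) + (1-p) * V(k+1, i+1)]; then take max(V_cont, immediate exercise) for American.
  V(3,0) = exp(-r*dt) * [p*0.000000 + (1-p)*0.000000] = 0.000000; exercise = 0.000000; V(3,0) = max -> 0.000000
  V(3,1) = exp(-r*dt) * [p*0.000000 + (1-p)*0.000000] = 0.000000; exercise = 0.000000; V(3,1) = max -> 0.000000
  V(3,2) = exp(-r*dt) * [p*0.000000 + (1-p)*2.777254] = 1.479218; exercise = 1.352254; V(3,2) = max -> 1.479218
  V(3,3) = exp(-r*dt) * [p*2.777254 + (1-p)*5.026323] = 3.969602; exercise = 3.991560; V(3,3) = max -> 3.991560
  V(2,0) = exp(-r*dt) * [p*0.000000 + (1-p)*0.000000] = 0.000000; exercise = 0.000000; V(2,0) = max -> 0.000000
  V(2,1) = exp(-r*dt) * [p*0.000000 + (1-p)*1.479218] = 0.787860; exercise = 0.000000; V(2,1) = max -> 0.787860
  V(2,2) = exp(-r*dt) * [p*1.479218 + (1-p)*3.991560] = 2.814384; exercise = 2.777254; V(2,2) = max -> 2.814384
  V(1,0) = exp(-r*dt) * [p*0.000000 + (1-p)*0.787860] = 0.419629; exercise = 0.000000; V(1,0) = max -> 0.419629
  V(1,1) = exp(-r*dt) * [p*0.787860 + (1-p)*2.814384] = 1.865651; exercise = 1.352254; V(1,1) = max -> 1.865651
  V(0,0) = exp(-r*dt) * [p*0.419629 + (1-p)*1.865651] = 1.188969; exercise = 0.000000; V(0,0) = max -> 1.188969

Answer: Price = V(0,0) = 1.1890


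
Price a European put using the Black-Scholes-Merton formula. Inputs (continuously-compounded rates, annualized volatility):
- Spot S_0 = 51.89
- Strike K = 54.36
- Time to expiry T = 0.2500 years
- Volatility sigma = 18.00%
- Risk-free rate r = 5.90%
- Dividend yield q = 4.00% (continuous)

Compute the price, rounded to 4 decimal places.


Answer: Price = 3.1774

Derivation:
d1 = (ln(S/K) + (r - q + 0.5*sigma^2) * T) / (sigma * sqrt(T)) = -0.41891662
d2 = d1 - sigma * sqrt(T) = -0.50891662
exp(-rT) = 0.98535825; exp(-qT) = 0.99004983
P = K * exp(-rT) * N(-d2) - S_0 * exp(-qT) * N(-d1)
N(-d1) = 0.66236147; N(-d2) = 0.69459467
P = 54.3600 * 0.98535825 * 0.69459467 - 51.8900 * 0.99004983 * 0.66236147 = 3.1774


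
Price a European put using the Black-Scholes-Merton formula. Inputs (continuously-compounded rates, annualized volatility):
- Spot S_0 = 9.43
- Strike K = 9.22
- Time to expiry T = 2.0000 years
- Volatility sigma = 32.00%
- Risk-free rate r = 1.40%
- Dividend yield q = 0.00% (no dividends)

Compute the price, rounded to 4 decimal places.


d1 = (ln(S/K) + (r - q + 0.5*sigma^2) * T) / (sigma * sqrt(T)) = 0.33791099
d2 = d1 - sigma * sqrt(T) = -0.11463735
exp(-rT) = 0.97238837; exp(-qT) = 1.00000000
P = K * exp(-rT) * N(-d2) - S_0 * exp(-qT) * N(-d1)
N(-d1) = 0.36771513; N(-d2) = 0.54563371
P = 9.2200 * 0.97238837 * 0.54563371 - 9.4300 * 1.00000000 * 0.36771513 = 1.4243

Answer: Price = 1.4243


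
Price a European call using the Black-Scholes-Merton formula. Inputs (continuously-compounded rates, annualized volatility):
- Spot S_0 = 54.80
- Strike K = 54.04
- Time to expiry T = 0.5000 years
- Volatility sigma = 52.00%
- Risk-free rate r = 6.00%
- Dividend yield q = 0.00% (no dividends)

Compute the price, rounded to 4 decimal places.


Answer: Price = 9.0554

Derivation:
d1 = (ln(S/K) + (r - q + 0.5*sigma^2) * T) / (sigma * sqrt(T)) = 0.30341865
d2 = d1 - sigma * sqrt(T) = -0.06427687
exp(-rT) = 0.97044553; exp(-qT) = 1.00000000
C = S_0 * exp(-qT) * N(d1) - K * exp(-rT) * N(d2)
N(d1) = 0.61921458; N(d2) = 0.47437488
C = 54.8000 * 1.00000000 * 0.61921458 - 54.0400 * 0.97044553 * 0.47437488 = 9.0554


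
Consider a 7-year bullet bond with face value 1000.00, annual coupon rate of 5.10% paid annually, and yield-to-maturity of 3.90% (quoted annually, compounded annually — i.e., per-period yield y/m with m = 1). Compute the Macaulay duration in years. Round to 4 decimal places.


Coupon per period c = face * coupon_rate / m = 51.000000
Periods per year m = 1; per-period yield y/m = 0.039000
Number of cashflows N = 7
Cashflows (t years, CF_t, discount factor 1/(1+y/m)^(m*t), PV):
  t = 1.0000: CF_t = 51.000000, DF = 0.962464, PV = 49.085659
  t = 2.0000: CF_t = 51.000000, DF = 0.926337, PV = 47.243175
  t = 3.0000: CF_t = 51.000000, DF = 0.891566, PV = 45.469851
  t = 4.0000: CF_t = 51.000000, DF = 0.858100, PV = 43.763091
  t = 5.0000: CF_t = 51.000000, DF = 0.825890, PV = 42.120395
  t = 6.0000: CF_t = 51.000000, DF = 0.794889, PV = 40.539360
  t = 7.0000: CF_t = 1051.000000, DF = 0.765052, PV = 804.070045
Price P = sum_t PV_t = 1072.291577
Macaulay numerator sum_t t * PV_t:
  t * PV_t at t = 1.0000: 49.085659
  t * PV_t at t = 2.0000: 94.486351
  t * PV_t at t = 3.0000: 136.409554
  t * PV_t at t = 4.0000: 175.052363
  t * PV_t at t = 5.0000: 210.601976
  t * PV_t at t = 6.0000: 243.236161
  t * PV_t at t = 7.0000: 5628.490315
Macaulay duration D = (sum_t t * PV_t) / P = 6537.362380 / 1072.291577 = 6.096628

Answer: Macaulay duration = 6.0966 years


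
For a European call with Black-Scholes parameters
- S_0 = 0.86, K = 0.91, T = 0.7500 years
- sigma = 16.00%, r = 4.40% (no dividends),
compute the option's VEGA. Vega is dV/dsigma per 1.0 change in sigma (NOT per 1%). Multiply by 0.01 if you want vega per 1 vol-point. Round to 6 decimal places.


Answer: Vega = 0.295631

Derivation:
d1 = -0.1004027293; d2 = -0.2389667939
phi(d1) = 0.3969365292; exp(-qT) = 1.0000000000; exp(-rT) = 0.9675385596
Vega = S * exp(-qT) * phi(d1) * sqrt(T) = 0.8600 * 1.0000000000 * 0.3969365292 * 0.8660254038 = 0.295631


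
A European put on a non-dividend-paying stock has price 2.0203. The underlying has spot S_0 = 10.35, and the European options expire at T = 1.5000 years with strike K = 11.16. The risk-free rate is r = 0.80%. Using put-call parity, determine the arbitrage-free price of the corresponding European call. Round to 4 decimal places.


Put-call parity: C - P = S_0 * exp(-qT) - K * exp(-rT).
S_0 * exp(-qT) = 10.3500 * 1.00000000 = 10.35000000
K * exp(-rT) = 11.1600 * 0.98807171 = 11.02688032
C = P + S*exp(-qT) - K*exp(-rT)
C = 2.0203 + 10.35000000 - 11.02688032 = 1.3434

Answer: Call price = 1.3434


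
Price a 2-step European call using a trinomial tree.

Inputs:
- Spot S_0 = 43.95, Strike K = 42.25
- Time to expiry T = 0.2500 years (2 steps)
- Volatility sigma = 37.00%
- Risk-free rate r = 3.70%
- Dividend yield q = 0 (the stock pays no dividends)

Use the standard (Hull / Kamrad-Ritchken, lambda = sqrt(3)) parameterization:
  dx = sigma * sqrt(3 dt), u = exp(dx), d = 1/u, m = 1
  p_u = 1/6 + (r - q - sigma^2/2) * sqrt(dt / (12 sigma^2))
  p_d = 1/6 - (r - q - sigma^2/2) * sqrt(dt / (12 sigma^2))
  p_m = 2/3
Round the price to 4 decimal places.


dt = T/N = 0.125000; dx = sigma*sqrt(3*dt) = 0.226578
u = exp(dx) = 1.254300; d = 1/u = 0.797257
p_u = 0.157991, p_m = 0.666667, p_d = 0.175342
Discount per step: exp(-r*dt) = 0.995386
Stock lattice S(k, j) with j the centered position index:
  k=0: S(0,+0) = 43.9500
  k=1: S(1,-1) = 35.0395; S(1,+0) = 43.9500; S(1,+1) = 55.1265
  k=2: S(2,-2) = 27.9355; S(2,-1) = 35.0395; S(2,+0) = 43.9500; S(2,+1) = 55.1265; S(2,+2) = 69.1452
Terminal payoffs V(N, j) = max(S_T - K, 0):
  V(2,-2) = 0.000000; V(2,-1) = 0.000000; V(2,+0) = 1.700000; V(2,+1) = 12.876493; V(2,+2) = 26.895171
Backward induction: V(k, j) = exp(-r*dt) * [p_u * V(k+1, j+1) + p_m * V(k+1, j) + p_d * V(k+1, j-1)]
  V(1,-1) = exp(-r*dt) * [p_u*1.700000 + p_m*0.000000 + p_d*0.000000] = 0.267346
  V(1,+0) = exp(-r*dt) * [p_u*12.876493 + p_m*1.700000 + p_d*0.000000] = 3.153092
  V(1,+1) = exp(-r*dt) * [p_u*26.895171 + p_m*12.876493 + p_d*1.700000] = 13.071022
  V(0,+0) = exp(-r*dt) * [p_u*13.071022 + p_m*3.153092 + p_d*0.267346] = 4.194602

Answer: Price = V(0,0) = 4.1946


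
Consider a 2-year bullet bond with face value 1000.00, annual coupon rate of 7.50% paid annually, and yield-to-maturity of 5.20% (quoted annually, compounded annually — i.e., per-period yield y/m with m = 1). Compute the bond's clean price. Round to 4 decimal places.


Answer: Price = 1042.6455

Derivation:
Coupon per period c = face * coupon_rate / m = 75.000000
Periods per year m = 1; per-period yield y/m = 0.052000
Number of cashflows N = 2
Cashflows (t years, CF_t, discount factor 1/(1+y/m)^(m*t), PV):
  t = 1.0000: CF_t = 75.000000, DF = 0.950570, PV = 71.292776
  t = 2.0000: CF_t = 1075.000000, DF = 0.903584, PV = 971.352774
Price P = sum_t PV_t = 1042.645549


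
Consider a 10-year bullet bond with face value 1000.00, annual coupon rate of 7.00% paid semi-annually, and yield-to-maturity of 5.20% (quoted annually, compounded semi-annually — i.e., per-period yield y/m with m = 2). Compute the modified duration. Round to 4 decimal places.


Coupon per period c = face * coupon_rate / m = 35.000000
Periods per year m = 2; per-period yield y/m = 0.026000
Number of cashflows N = 20
Cashflows (t years, CF_t, discount factor 1/(1+y/m)^(m*t), PV):
  t = 0.5000: CF_t = 35.000000, DF = 0.974659, PV = 34.113060
  t = 1.0000: CF_t = 35.000000, DF = 0.949960, PV = 33.248597
  t = 1.5000: CF_t = 35.000000, DF = 0.925887, PV = 32.406040
  t = 2.0000: CF_t = 35.000000, DF = 0.902424, PV = 31.584834
  t = 2.5000: CF_t = 35.000000, DF = 0.879555, PV = 30.784439
  t = 3.0000: CF_t = 35.000000, DF = 0.857266, PV = 30.004326
  t = 3.5000: CF_t = 35.000000, DF = 0.835542, PV = 29.243983
  t = 4.0000: CF_t = 35.000000, DF = 0.814369, PV = 28.502907
  t = 4.5000: CF_t = 35.000000, DF = 0.793732, PV = 27.780611
  t = 5.0000: CF_t = 35.000000, DF = 0.773618, PV = 27.076619
  t = 5.5000: CF_t = 35.000000, DF = 0.754013, PV = 26.390467
  t = 6.0000: CF_t = 35.000000, DF = 0.734906, PV = 25.721703
  t = 6.5000: CF_t = 35.000000, DF = 0.716282, PV = 25.069886
  t = 7.0000: CF_t = 35.000000, DF = 0.698131, PV = 24.434586
  t = 7.5000: CF_t = 35.000000, DF = 0.680440, PV = 23.815386
  t = 8.0000: CF_t = 35.000000, DF = 0.663197, PV = 23.211878
  t = 8.5000: CF_t = 35.000000, DF = 0.646390, PV = 22.623662
  t = 9.0000: CF_t = 35.000000, DF = 0.630010, PV = 22.050353
  t = 9.5000: CF_t = 35.000000, DF = 0.614045, PV = 21.491572
  t = 10.0000: CF_t = 1035.000000, DF = 0.598484, PV = 619.431282
Price P = sum_t PV_t = 1138.986193
First compute Macaulay numerator sum_t t * PV_t:
  t * PV_t at t = 0.5000: 17.056530
  t * PV_t at t = 1.0000: 33.248597
  t * PV_t at t = 1.5000: 48.609060
  t * PV_t at t = 2.0000: 63.169668
  t * PV_t at t = 2.5000: 76.961097
  t * PV_t at t = 3.0000: 90.012979
  t * PV_t at t = 3.5000: 102.353940
  t * PV_t at t = 4.0000: 114.011629
  t * PV_t at t = 4.5000: 125.012751
  t * PV_t at t = 5.0000: 135.383096
  t * PV_t at t = 5.5000: 145.147569
  t * PV_t at t = 6.0000: 154.330216
  t * PV_t at t = 6.5000: 162.954257
  t * PV_t at t = 7.0000: 171.042105
  t * PV_t at t = 7.5000: 178.615398
  t * PV_t at t = 8.0000: 185.695021
  t * PV_t at t = 8.5000: 192.301130
  t * PV_t at t = 9.0000: 198.453179
  t * PV_t at t = 9.5000: 204.169937
  t * PV_t at t = 10.0000: 6194.312825
Macaulay duration D = 8592.840983 / 1138.986193 = 7.544289
Modified duration = D / (1 + y/m) = 7.544289 / (1 + 0.026000) = 7.353108

Answer: Modified duration = 7.3531


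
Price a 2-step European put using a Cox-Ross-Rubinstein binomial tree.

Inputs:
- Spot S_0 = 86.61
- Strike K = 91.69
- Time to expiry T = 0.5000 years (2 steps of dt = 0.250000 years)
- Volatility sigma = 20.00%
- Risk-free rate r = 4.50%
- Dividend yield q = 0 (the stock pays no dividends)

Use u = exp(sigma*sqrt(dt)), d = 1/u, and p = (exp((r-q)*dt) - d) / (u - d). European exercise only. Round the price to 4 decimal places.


dt = T/N = 0.250000
u = exp(sigma*sqrt(dt)) = 1.105171; d = 1/u = 0.904837
p = (exp((r-q)*dt) - d) / (u - d) = 0.531494
Discount per step: exp(-r*dt) = 0.988813
Stock lattice S(k, i) with i counting down-moves:
  k=0: S(0,0) = 86.6100
  k=1: S(1,0) = 95.7189; S(1,1) = 78.3680
  k=2: S(2,0) = 105.7857; S(2,1) = 86.6100; S(2,2) = 70.9103
Terminal payoffs V(N, i) = max(K - S_T, 0):
  V(2,0) = 0.000000; V(2,1) = 5.080000; V(2,2) = 20.779729
Backward induction: V(k, i) = exp(-r*dt) * [p * V(k+1, i) + (1-p) * V(k+1, i+1)].
  V(1,0) = exp(-r*dt) * [p*0.000000 + (1-p)*5.080000] = 2.353384
  V(1,1) = exp(-r*dt) * [p*5.080000 + (1-p)*20.779729] = 12.296299
  V(0,0) = exp(-r*dt) * [p*2.353384 + (1-p)*12.296299] = 6.933258

Answer: Price = V(0,0) = 6.9333


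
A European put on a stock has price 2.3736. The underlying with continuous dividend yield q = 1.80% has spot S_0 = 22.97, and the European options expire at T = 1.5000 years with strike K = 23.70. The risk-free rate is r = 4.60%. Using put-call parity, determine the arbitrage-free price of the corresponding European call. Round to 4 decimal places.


Put-call parity: C - P = S_0 * exp(-qT) - K * exp(-rT).
S_0 * exp(-qT) = 22.9700 * 0.97336124 = 22.35810772
K * exp(-rT) = 23.7000 * 0.93332668 = 22.11984232
C = P + S*exp(-qT) - K*exp(-rT)
C = 2.3736 + 22.35810772 - 22.11984232 = 2.6119

Answer: Call price = 2.6119


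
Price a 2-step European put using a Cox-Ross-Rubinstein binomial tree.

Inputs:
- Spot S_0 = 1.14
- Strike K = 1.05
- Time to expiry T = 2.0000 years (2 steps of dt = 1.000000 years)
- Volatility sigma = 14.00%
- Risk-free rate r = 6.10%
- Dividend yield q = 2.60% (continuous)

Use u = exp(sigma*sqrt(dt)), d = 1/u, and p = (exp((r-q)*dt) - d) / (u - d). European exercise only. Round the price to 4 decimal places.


dt = T/N = 1.000000
u = exp(sigma*sqrt(dt)) = 1.150274; d = 1/u = 0.869358
p = (exp((r-q)*dt) - d) / (u - d) = 0.591856
Discount per step: exp(-r*dt) = 0.940823
Stock lattice S(k, i) with i counting down-moves:
  k=0: S(0,0) = 1.1400
  k=1: S(1,0) = 1.3113; S(1,1) = 0.9911
  k=2: S(2,0) = 1.5084; S(2,1) = 1.1400; S(2,2) = 0.8616
Terminal payoffs V(N, i) = max(K - S_T, 0):
  V(2,0) = 0.000000; V(2,1) = 0.000000; V(2,2) = 0.188407
Backward induction: V(k, i) = exp(-r*dt) * [p * V(k+1, i) + (1-p) * V(k+1, i+1)].
  V(1,0) = exp(-r*dt) * [p*0.000000 + (1-p)*0.000000] = 0.000000
  V(1,1) = exp(-r*dt) * [p*0.000000 + (1-p)*0.188407] = 0.072347
  V(0,0) = exp(-r*dt) * [p*0.000000 + (1-p)*0.072347] = 0.027780

Answer: Price = V(0,0) = 0.0278


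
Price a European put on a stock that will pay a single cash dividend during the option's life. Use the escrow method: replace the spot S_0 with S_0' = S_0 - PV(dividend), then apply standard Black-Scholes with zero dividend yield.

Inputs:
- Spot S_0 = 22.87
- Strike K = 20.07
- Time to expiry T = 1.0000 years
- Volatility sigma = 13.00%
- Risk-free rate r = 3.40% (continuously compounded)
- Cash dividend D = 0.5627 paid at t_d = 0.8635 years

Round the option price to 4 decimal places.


PV(D) = D * exp(-r * t_d) = 0.5627 * 0.97106779 = 0.54641984
S_0' = S_0 - PV(D) = 22.8700 - 0.54641984 = 22.32358016
d1 = (ln(S_0'/K) + (r + sigma^2/2)*T) / (sigma*sqrt(T)) = 1.14513356
d2 = d1 - sigma*sqrt(T) = 1.01513356
exp(-rT) = 0.96657150
N(-d1) = 0.12607692; N(-d2) = 0.15502108
P = K * exp(-rT) * N(-d2) - S_0' * N(-d1) = 20.0700 * 0.96657150 * 0.15502108 - 22.32358016 * 0.12607692 = 0.1928

Answer: Price = 0.1928


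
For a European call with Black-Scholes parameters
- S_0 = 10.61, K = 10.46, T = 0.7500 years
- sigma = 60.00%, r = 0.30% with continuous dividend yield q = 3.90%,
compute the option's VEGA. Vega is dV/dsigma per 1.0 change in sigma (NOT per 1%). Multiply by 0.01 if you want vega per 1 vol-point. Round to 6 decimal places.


Answer: Vega = 3.462866

Derivation:
d1 = 0.2352480914; d2 = -0.2843671509
phi(d1) = 0.3880545465; exp(-qT) = 0.9711736407; exp(-rT) = 0.9977525294
Vega = S * exp(-qT) * phi(d1) * sqrt(T) = 10.6100 * 0.9711736407 * 0.3880545465 * 0.8660254038 = 3.462866


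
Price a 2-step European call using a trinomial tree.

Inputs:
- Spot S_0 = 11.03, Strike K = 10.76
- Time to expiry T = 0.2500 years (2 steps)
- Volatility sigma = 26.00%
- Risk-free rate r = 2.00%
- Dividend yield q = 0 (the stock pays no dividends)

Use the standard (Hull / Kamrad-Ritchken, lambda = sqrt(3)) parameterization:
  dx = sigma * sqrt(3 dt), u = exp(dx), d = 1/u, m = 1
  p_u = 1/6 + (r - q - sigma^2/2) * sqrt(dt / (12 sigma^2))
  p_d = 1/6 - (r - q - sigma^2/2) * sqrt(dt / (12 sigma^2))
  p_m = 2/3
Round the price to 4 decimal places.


Answer: Price = V(0,0) = 0.7133

Derivation:
dt = T/N = 0.125000; dx = sigma*sqrt(3*dt) = 0.159217
u = exp(dx) = 1.172592; d = 1/u = 0.852811
p_u = 0.161250, p_m = 0.666667, p_d = 0.172084
Discount per step: exp(-r*dt) = 0.997503
Stock lattice S(k, j) with j the centered position index:
  k=0: S(0,+0) = 11.0300
  k=1: S(1,-1) = 9.4065; S(1,+0) = 11.0300; S(1,+1) = 12.9337
  k=2: S(2,-2) = 8.0220; S(2,-1) = 9.4065; S(2,+0) = 11.0300; S(2,+1) = 12.9337; S(2,+2) = 15.1659
Terminal payoffs V(N, j) = max(S_T - K, 0):
  V(2,-2) = 0.000000; V(2,-1) = 0.000000; V(2,+0) = 0.270000; V(2,+1) = 2.173692; V(2,+2) = 4.405946
Backward induction: V(k, j) = exp(-r*dt) * [p_u * V(k+1, j+1) + p_m * V(k+1, j) + p_d * V(k+1, j-1)]
  V(1,-1) = exp(-r*dt) * [p_u*0.270000 + p_m*0.000000 + p_d*0.000000] = 0.043429
  V(1,+0) = exp(-r*dt) * [p_u*2.173692 + p_m*0.270000 + p_d*0.000000] = 0.529182
  V(1,+1) = exp(-r*dt) * [p_u*4.405946 + p_m*2.173692 + p_d*0.270000] = 2.200539
  V(0,+0) = exp(-r*dt) * [p_u*2.200539 + p_m*0.529182 + p_d*0.043429] = 0.713312


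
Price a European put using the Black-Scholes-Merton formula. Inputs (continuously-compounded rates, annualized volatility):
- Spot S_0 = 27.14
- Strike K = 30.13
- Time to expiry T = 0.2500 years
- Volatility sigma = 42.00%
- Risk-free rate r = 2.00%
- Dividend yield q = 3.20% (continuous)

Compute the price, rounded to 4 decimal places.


Answer: Price = 4.2109

Derivation:
d1 = (ln(S/K) + (r - q + 0.5*sigma^2) * T) / (sigma * sqrt(T)) = -0.40696523
d2 = d1 - sigma * sqrt(T) = -0.61696523
exp(-rT) = 0.99501248; exp(-qT) = 0.99203191
P = K * exp(-rT) * N(-d2) - S_0 * exp(-qT) * N(-d1)
N(-d1) = 0.65798324; N(-d2) = 0.73137117
P = 30.1300 * 0.99501248 * 0.73137117 - 27.1400 * 0.99203191 * 0.65798324 = 4.2109


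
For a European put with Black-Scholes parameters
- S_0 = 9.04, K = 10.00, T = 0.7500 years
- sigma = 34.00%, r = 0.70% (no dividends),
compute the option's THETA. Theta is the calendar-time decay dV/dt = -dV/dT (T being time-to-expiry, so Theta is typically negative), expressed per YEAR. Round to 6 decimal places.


Answer: Theta = -0.649388

Derivation:
d1 = -0.1777081364; d2 = -0.4721567737
phi(d1) = 0.3926924183; exp(-qT) = 1.0000000000; exp(-rT) = 0.9947637572
Theta = -S*exp(-qT)*phi(d1)*sigma/(2*sqrt(T)) + r*K*exp(-rT)*N(-d2) - q*S*exp(-qT)*N(-d1)
N(-d1) = 0.5705239025; N(-d2) = 0.6815925544; sqrt(T) = 0.8660254038
Term 1 = -9.0400 * 1.0000000000 * 0.3926924183 * 0.3400 / (2 * 0.8660254038) = -0.6968498912
Term 2 = 0.0070 * 10.0000 * 0.9947637572 * 0.6815925544 = 0.0474616499
Term 3 = 0 (no dividend yield, q = 0)
Theta = -0.6968498912 + (0.0474616499) + (0.0000000000) = -0.649388


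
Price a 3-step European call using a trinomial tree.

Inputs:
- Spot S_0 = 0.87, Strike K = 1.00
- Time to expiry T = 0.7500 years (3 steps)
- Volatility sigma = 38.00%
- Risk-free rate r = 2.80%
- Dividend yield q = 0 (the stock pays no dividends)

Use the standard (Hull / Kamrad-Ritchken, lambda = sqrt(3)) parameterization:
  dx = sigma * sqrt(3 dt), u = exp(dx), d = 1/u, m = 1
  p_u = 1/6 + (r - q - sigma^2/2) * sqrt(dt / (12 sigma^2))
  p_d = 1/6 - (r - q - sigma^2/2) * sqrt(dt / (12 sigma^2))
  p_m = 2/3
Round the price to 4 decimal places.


Answer: Price = V(0,0) = 0.0778

Derivation:
dt = T/N = 0.250000; dx = sigma*sqrt(3*dt) = 0.329090
u = exp(dx) = 1.389702; d = 1/u = 0.719579
p_u = 0.149878, p_m = 0.666667, p_d = 0.183455
Discount per step: exp(-r*dt) = 0.993024
Stock lattice S(k, j) with j the centered position index:
  k=0: S(0,+0) = 0.8700
  k=1: S(1,-1) = 0.6260; S(1,+0) = 0.8700; S(1,+1) = 1.2090
  k=2: S(2,-2) = 0.4505; S(2,-1) = 0.6260; S(2,+0) = 0.8700; S(2,+1) = 1.2090; S(2,+2) = 1.6802
  k=3: S(3,-3) = 0.3242; S(3,-2) = 0.4505; S(3,-1) = 0.6260; S(3,+0) = 0.8700; S(3,+1) = 1.2090; S(3,+2) = 1.6802; S(3,+3) = 2.3350
Terminal payoffs V(N, j) = max(S_T - K, 0):
  V(3,-3) = 0.000000; V(3,-2) = 0.000000; V(3,-1) = 0.000000; V(3,+0) = 0.000000; V(3,+1) = 0.209041; V(3,+2) = 0.680207; V(3,+3) = 1.334988
Backward induction: V(k, j) = exp(-r*dt) * [p_u * V(k+1, j+1) + p_m * V(k+1, j) + p_d * V(k+1, j-1)]
  V(2,-2) = exp(-r*dt) * [p_u*0.000000 + p_m*0.000000 + p_d*0.000000] = 0.000000
  V(2,-1) = exp(-r*dt) * [p_u*0.000000 + p_m*0.000000 + p_d*0.000000] = 0.000000
  V(2,+0) = exp(-r*dt) * [p_u*0.209041 + p_m*0.000000 + p_d*0.000000] = 0.031112
  V(2,+1) = exp(-r*dt) * [p_u*0.680207 + p_m*0.209041 + p_d*0.000000] = 0.239626
  V(2,+2) = exp(-r*dt) * [p_u*1.334988 + p_m*0.680207 + p_d*0.209041] = 0.687080
  V(1,-1) = exp(-r*dt) * [p_u*0.031112 + p_m*0.000000 + p_d*0.000000] = 0.004630
  V(1,+0) = exp(-r*dt) * [p_u*0.239626 + p_m*0.031112 + p_d*0.000000] = 0.056261
  V(1,+1) = exp(-r*dt) * [p_u*0.687080 + p_m*0.239626 + p_d*0.031112] = 0.266564
  V(0,+0) = exp(-r*dt) * [p_u*0.266564 + p_m*0.056261 + p_d*0.004630] = 0.077762


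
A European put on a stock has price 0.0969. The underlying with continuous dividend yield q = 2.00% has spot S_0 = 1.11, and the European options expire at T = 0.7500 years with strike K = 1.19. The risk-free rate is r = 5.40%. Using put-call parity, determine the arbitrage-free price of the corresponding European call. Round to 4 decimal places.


Put-call parity: C - P = S_0 * exp(-qT) - K * exp(-rT).
S_0 * exp(-qT) = 1.1100 * 0.98511194 = 1.09347425
K * exp(-rT) = 1.1900 * 0.96030916 = 1.14276791
C = P + S*exp(-qT) - K*exp(-rT)
C = 0.0969 + 1.09347425 - 1.14276791 = 0.0476

Answer: Call price = 0.0476


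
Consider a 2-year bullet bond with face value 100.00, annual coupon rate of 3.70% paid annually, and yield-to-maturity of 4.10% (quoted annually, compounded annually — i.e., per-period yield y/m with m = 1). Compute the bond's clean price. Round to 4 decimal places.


Answer: Price = 99.2466

Derivation:
Coupon per period c = face * coupon_rate / m = 3.700000
Periods per year m = 1; per-period yield y/m = 0.041000
Number of cashflows N = 2
Cashflows (t years, CF_t, discount factor 1/(1+y/m)^(m*t), PV):
  t = 1.0000: CF_t = 3.700000, DF = 0.960615, PV = 3.554275
  t = 2.0000: CF_t = 103.700000, DF = 0.922781, PV = 95.692367
Price P = sum_t PV_t = 99.246642


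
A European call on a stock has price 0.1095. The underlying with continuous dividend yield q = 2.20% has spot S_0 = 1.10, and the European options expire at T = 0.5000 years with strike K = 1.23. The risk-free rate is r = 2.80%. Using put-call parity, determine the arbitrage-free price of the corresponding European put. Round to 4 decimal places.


Answer: Put price = 0.2344

Derivation:
Put-call parity: C - P = S_0 * exp(-qT) - K * exp(-rT).
S_0 * exp(-qT) = 1.1000 * 0.98906028 = 1.08796631
K * exp(-rT) = 1.2300 * 0.98609754 = 1.21289998
P = C - S*exp(-qT) + K*exp(-rT)
P = 0.1095 - 1.08796631 + 1.21289998 = 0.2344


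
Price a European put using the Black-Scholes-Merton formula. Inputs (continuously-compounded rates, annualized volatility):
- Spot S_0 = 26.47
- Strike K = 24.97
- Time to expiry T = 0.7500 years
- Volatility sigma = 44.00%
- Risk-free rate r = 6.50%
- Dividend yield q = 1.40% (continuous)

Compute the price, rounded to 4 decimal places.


Answer: Price = 2.6890

Derivation:
d1 = (ln(S/K) + (r - q + 0.5*sigma^2) * T) / (sigma * sqrt(T)) = 0.44400050
d2 = d1 - sigma * sqrt(T) = 0.06294932
exp(-rT) = 0.95241920; exp(-qT) = 0.98955493
P = K * exp(-rT) * N(-d2) - S_0 * exp(-qT) * N(-d1)
N(-d1) = 0.32852111; N(-d2) = 0.47490343
P = 24.9700 * 0.95241920 * 0.47490343 - 26.4700 * 0.98955493 * 0.32852111 = 2.6890


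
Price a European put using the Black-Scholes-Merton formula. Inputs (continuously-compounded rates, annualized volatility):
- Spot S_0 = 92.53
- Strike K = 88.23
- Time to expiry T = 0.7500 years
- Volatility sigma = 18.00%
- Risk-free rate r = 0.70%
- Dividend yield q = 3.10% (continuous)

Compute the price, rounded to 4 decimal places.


d1 = (ln(S/K) + (r - q + 0.5*sigma^2) * T) / (sigma * sqrt(T)) = 0.26773576
d2 = d1 - sigma * sqrt(T) = 0.11185119
exp(-rT) = 0.99476376; exp(-qT) = 0.97701820
P = K * exp(-rT) * N(-d2) - S_0 * exp(-qT) * N(-d1)
N(-d1) = 0.39445136; N(-d2) = 0.45547070
P = 88.2300 * 0.99476376 * 0.45547070 - 92.5300 * 0.97701820 * 0.39445136 = 4.3160

Answer: Price = 4.3160


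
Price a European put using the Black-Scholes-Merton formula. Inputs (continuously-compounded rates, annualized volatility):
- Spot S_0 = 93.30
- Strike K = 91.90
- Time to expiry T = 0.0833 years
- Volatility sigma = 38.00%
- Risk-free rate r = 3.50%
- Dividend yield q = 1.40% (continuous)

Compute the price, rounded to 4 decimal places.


Answer: Price = 3.3096

Derivation:
d1 = (ln(S/K) + (r - q + 0.5*sigma^2) * T) / (sigma * sqrt(T)) = 0.20864117
d2 = d1 - sigma * sqrt(T) = 0.09896656
exp(-rT) = 0.99708875; exp(-qT) = 0.99883448
P = K * exp(-rT) * N(-d2) - S_0 * exp(-qT) * N(-d1)
N(-d1) = 0.41736419; N(-d2) = 0.46058241
P = 91.9000 * 0.99708875 * 0.46058241 - 93.3000 * 0.99883448 * 0.41736419 = 3.3096


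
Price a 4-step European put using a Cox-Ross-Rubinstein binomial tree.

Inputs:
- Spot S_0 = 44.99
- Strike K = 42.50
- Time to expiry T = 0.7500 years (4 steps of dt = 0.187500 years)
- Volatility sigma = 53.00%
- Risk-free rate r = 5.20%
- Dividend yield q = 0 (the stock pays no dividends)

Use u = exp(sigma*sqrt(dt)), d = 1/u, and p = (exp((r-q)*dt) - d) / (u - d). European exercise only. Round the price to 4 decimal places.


Answer: Price = V(0,0) = 5.8141

Derivation:
dt = T/N = 0.187500
u = exp(sigma*sqrt(dt)) = 1.257967; d = 1/u = 0.794934
p = (exp((r-q)*dt) - d) / (u - d) = 0.464036
Discount per step: exp(-r*dt) = 0.990297
Stock lattice S(k, i) with i counting down-moves:
  k=0: S(0,0) = 44.9900
  k=1: S(1,0) = 56.5959; S(1,1) = 35.7641
  k=2: S(2,0) = 71.1958; S(2,1) = 44.9900; S(2,2) = 28.4301
  k=3: S(3,0) = 89.5619; S(3,1) = 56.5959; S(3,2) = 35.7641; S(3,3) = 22.6000
  k=4: S(4,0) = 112.6659; S(4,1) = 71.1958; S(4,2) = 44.9900; S(4,3) = 28.4301; S(4,4) = 17.9655
Terminal payoffs V(N, i) = max(K - S_T, 0):
  V(4,0) = 0.000000; V(4,1) = 0.000000; V(4,2) = 0.000000; V(4,3) = 14.069947; V(4,4) = 24.534499
Backward induction: V(k, i) = exp(-r*dt) * [p * V(k+1, i) + (1-p) * V(k+1, i+1)].
  V(3,0) = exp(-r*dt) * [p*0.000000 + (1-p)*0.000000] = 0.000000
  V(3,1) = exp(-r*dt) * [p*0.000000 + (1-p)*0.000000] = 0.000000
  V(3,2) = exp(-r*dt) * [p*0.000000 + (1-p)*14.069947] = 7.467816
  V(3,3) = exp(-r*dt) * [p*14.069947 + (1-p)*24.534499] = 19.487635
  V(2,0) = exp(-r*dt) * [p*0.000000 + (1-p)*0.000000] = 0.000000
  V(2,1) = exp(-r*dt) * [p*0.000000 + (1-p)*7.467816] = 3.963645
  V(2,2) = exp(-r*dt) * [p*7.467816 + (1-p)*19.487635] = 13.775042
  V(1,0) = exp(-r*dt) * [p*0.000000 + (1-p)*3.963645] = 2.103759
  V(1,1) = exp(-r*dt) * [p*3.963645 + (1-p)*13.775042] = 9.132720
  V(0,0) = exp(-r*dt) * [p*2.103759 + (1-p)*9.132720] = 5.814064


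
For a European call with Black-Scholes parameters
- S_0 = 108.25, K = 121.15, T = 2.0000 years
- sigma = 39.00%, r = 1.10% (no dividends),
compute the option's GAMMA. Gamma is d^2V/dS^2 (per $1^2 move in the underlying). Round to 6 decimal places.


Answer: Gamma = 0.006641

Derivation:
d1 = 0.1115305377; d2 = -0.4400127516
phi(d1) = 0.3964687468; exp(-qT) = 1.0000000000; exp(-rT) = 0.9782402351
Gamma = exp(-qT) * phi(d1) / (S * sigma * sqrt(T)) = 1.0000000000 * 0.3964687468 / (108.2500 * 0.3900 * 1.4142135624) = 0.006641


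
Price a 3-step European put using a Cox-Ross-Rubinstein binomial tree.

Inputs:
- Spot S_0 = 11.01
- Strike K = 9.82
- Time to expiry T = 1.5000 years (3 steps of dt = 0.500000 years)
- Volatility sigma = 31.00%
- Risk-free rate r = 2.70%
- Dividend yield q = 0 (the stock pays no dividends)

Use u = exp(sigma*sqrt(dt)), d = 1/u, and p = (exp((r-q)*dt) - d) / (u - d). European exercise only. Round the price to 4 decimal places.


dt = T/N = 0.500000
u = exp(sigma*sqrt(dt)) = 1.245084; d = 1/u = 0.803159
p = (exp((r-q)*dt) - d) / (u - d) = 0.476173
Discount per step: exp(-r*dt) = 0.986591
Stock lattice S(k, i) with i counting down-moves:
  k=0: S(0,0) = 11.0100
  k=1: S(1,0) = 13.7084; S(1,1) = 8.8428
  k=2: S(2,0) = 17.0681; S(2,1) = 11.0100; S(2,2) = 7.1022
  k=3: S(3,0) = 21.2512; S(3,1) = 13.7084; S(3,2) = 8.8428; S(3,3) = 5.7042
Terminal payoffs V(N, i) = max(K - S_T, 0):
  V(3,0) = 0.000000; V(3,1) = 0.000000; V(3,2) = 0.977224; V(3,3) = 4.115846
Backward induction: V(k, i) = exp(-r*dt) * [p * V(k+1, i) + (1-p) * V(k+1, i+1)].
  V(2,0) = exp(-r*dt) * [p*0.000000 + (1-p)*0.000000] = 0.000000
  V(2,1) = exp(-r*dt) * [p*0.000000 + (1-p)*0.977224] = 0.505032
  V(2,2) = exp(-r*dt) * [p*0.977224 + (1-p)*4.115846] = 2.586169
  V(1,0) = exp(-r*dt) * [p*0.000000 + (1-p)*0.505032] = 0.261002
  V(1,1) = exp(-r*dt) * [p*0.505032 + (1-p)*2.586169] = 1.573798
  V(0,0) = exp(-r*dt) * [p*0.261002 + (1-p)*1.573798] = 0.935959

Answer: Price = V(0,0) = 0.9360


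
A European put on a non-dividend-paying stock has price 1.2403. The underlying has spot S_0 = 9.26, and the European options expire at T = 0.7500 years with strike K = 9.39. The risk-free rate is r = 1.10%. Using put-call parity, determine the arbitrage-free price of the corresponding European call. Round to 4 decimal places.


Answer: Call price = 1.1874

Derivation:
Put-call parity: C - P = S_0 * exp(-qT) - K * exp(-rT).
S_0 * exp(-qT) = 9.2600 * 1.00000000 = 9.26000000
K * exp(-rT) = 9.3900 * 0.99178394 = 9.31285118
C = P + S*exp(-qT) - K*exp(-rT)
C = 1.2403 + 9.26000000 - 9.31285118 = 1.1874
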